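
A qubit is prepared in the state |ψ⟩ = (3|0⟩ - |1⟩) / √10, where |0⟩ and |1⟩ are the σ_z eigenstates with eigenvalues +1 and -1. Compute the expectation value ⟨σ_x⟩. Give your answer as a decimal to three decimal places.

-0.600

⟨σ_x⟩ = 2 Re(a* b)/(|a|²+|b|²) with a = 3, b = -1.
a* b = -3, so ⟨σ_x⟩ = -6/10.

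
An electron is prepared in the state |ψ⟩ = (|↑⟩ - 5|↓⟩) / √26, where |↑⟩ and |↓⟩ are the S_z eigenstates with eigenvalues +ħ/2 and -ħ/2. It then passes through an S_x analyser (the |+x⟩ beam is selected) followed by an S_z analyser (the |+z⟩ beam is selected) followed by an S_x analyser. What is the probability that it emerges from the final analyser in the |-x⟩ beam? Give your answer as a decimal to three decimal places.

First analyser (S_x): P(|+x⟩) = |⟨+x|ψ⟩|² = 16/52.
After stage 1 the state is |+x⟩; P(|+z⟩) = |⟨+z|+x⟩|² = 1/2.
After stage 2 the state is |+z⟩; P(|-x⟩) = |⟨-x|+z⟩|² = 1/2.
Joint probability = 16/52 × 1/2 × 1/2 = 0.077.

0.077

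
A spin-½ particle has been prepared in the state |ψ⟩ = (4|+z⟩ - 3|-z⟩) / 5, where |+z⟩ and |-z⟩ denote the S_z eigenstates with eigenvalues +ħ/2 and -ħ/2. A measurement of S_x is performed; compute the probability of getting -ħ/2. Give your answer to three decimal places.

|-x⟩ = (|+z⟩ - |-z⟩)/√2, so ⟨-x|ψ⟩ = (7) / (√2·5).
P = |7|² / 50 = 49/50.

0.980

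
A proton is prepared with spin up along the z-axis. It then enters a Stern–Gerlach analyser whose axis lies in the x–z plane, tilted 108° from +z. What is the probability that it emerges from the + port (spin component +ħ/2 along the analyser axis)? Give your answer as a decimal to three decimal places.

0.345

For spin-½, the probability of finding spin-up along an axis at angle θ to the initial spin direction is cos²(θ/2); spin-down is sin²(θ/2).
θ = 108°, so P = cos²(54°) ≈ 0.345.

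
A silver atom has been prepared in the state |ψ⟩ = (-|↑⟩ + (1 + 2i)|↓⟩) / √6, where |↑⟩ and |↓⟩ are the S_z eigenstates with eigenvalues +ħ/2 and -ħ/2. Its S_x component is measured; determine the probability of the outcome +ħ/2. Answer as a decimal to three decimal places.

|+x⟩ = (|↑⟩ + |↓⟩)/√2, so ⟨+x|ψ⟩ = (2i) / (√2·√6).
P = |2i|² / 12 = 4/12.

0.333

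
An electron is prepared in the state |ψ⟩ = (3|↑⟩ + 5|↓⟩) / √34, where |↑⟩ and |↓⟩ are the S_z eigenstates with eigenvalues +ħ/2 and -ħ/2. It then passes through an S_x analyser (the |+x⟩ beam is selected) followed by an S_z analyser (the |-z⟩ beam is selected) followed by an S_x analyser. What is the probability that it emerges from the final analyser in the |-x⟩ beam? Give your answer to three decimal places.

0.235

First analyser (S_x): P(|+x⟩) = |⟨+x|ψ⟩|² = 64/68.
After stage 1 the state is |+x⟩; P(|-z⟩) = |⟨-z|+x⟩|² = 1/2.
After stage 2 the state is |-z⟩; P(|-x⟩) = |⟨-x|-z⟩|² = 1/2.
Joint probability = 64/68 × 1/2 × 1/2 = 0.235.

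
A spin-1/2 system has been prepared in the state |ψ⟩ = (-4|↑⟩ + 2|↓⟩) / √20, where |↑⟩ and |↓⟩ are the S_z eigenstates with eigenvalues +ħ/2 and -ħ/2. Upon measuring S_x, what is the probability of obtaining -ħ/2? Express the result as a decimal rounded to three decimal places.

0.900

|-x⟩ = (|↑⟩ - |↓⟩)/√2, so ⟨-x|ψ⟩ = (-6) / (√2·√20).
P = |-6|² / 40 = 36/40.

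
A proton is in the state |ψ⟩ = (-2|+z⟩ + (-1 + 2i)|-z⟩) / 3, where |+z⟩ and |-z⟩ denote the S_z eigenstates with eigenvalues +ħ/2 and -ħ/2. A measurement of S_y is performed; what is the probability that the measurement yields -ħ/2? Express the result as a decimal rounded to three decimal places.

|-y⟩ = (|+z⟩ - i|-z⟩)/√2, so ⟨-y|ψ⟩ = (-4 - i) / (√2·3).
P = |-4 - i|² / 18 = 17/18.

0.944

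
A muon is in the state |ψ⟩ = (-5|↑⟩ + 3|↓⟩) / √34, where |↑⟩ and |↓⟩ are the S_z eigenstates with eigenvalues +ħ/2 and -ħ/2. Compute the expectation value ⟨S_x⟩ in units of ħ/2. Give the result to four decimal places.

⟨σ_x⟩ = 2 Re(a* b)/(|a|²+|b|²) with a = -5, b = 3.
a* b = -15, so ⟨σ_x⟩ = -30/34.
⟨S_x⟩ = (ħ/2)·⟨σ_x⟩.

-0.8824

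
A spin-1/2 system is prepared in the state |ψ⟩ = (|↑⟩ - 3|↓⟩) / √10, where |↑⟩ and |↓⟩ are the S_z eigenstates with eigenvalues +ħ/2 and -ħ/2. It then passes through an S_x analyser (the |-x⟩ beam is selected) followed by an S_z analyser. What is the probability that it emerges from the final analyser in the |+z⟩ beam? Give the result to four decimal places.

First analyser (S_x): P(|-x⟩) = |⟨-x|ψ⟩|² = 16/20.
After stage 1 the state is |-x⟩; P(|+z⟩) = |⟨+z|-x⟩|² = 1/2.
Joint probability = 16/20 × 1/2 = 0.4000.

0.4000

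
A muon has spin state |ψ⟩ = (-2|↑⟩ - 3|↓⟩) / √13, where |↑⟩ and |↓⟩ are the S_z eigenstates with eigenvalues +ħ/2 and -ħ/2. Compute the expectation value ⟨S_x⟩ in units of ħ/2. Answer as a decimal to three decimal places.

0.923

⟨σ_x⟩ = 2 Re(a* b)/(|a|²+|b|²) with a = -2, b = -3.
a* b = 6, so ⟨σ_x⟩ = 12/13.
⟨S_x⟩ = (ħ/2)·⟨σ_x⟩.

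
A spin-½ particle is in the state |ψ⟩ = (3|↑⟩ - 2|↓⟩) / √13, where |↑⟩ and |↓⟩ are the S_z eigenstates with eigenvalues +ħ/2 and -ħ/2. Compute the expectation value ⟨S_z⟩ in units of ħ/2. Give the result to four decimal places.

0.3846

⟨σ_z⟩ = |a|² - |b|² divided by |a|²+|b|², with a, b the |↑⟩, |↓⟩ amplitudes.
= (9 - 4)/13 = 5/13.
⟨S_z⟩ = (ħ/2)·⟨σ_z⟩.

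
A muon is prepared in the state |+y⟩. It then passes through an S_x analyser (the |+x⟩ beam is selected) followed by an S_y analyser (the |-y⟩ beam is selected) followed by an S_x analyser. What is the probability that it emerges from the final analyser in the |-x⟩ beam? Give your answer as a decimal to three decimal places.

First analyser (S_x): from |+y⟩, P(|+x⟩) = 1/2.
After stage 1 the state is |+x⟩; P(|-y⟩) = |⟨-y|+x⟩|² = 1/2.
After stage 2 the state is |-y⟩; P(|-x⟩) = |⟨-x|-y⟩|² = 1/2.
Joint probability = 1/2 × 1/2 × 1/2 = 0.125.

0.125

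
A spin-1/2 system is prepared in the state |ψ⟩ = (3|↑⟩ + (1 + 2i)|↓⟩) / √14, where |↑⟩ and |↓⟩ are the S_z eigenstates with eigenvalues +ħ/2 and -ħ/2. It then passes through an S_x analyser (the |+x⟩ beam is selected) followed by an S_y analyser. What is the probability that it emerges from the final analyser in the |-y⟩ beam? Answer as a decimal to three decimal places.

First analyser (S_x): P(|+x⟩) = |⟨+x|ψ⟩|² = 20/28.
After stage 1 the state is |+x⟩; P(|-y⟩) = |⟨-y|+x⟩|² = 1/2.
Joint probability = 20/28 × 1/2 = 0.357.

0.357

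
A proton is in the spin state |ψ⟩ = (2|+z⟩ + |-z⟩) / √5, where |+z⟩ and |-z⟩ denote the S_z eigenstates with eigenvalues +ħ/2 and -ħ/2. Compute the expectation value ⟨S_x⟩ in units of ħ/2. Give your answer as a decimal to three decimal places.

⟨σ_x⟩ = 2 Re(a* b)/(|a|²+|b|²) with a = 2, b = 1.
a* b = 2, so ⟨σ_x⟩ = 4/5.
⟨S_x⟩ = (ħ/2)·⟨σ_x⟩.

0.800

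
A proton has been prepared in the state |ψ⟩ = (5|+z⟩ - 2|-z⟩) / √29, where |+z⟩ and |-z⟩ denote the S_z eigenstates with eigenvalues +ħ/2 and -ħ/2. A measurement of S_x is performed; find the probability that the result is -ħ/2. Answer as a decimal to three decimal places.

|-x⟩ = (|+z⟩ - |-z⟩)/√2, so ⟨-x|ψ⟩ = (7) / (√2·√29).
P = |7|² / 58 = 49/58.

0.845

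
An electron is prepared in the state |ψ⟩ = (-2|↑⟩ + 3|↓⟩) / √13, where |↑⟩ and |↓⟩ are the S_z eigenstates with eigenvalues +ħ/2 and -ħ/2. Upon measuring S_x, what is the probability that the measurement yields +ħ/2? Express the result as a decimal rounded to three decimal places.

0.038

|+x⟩ = (|↑⟩ + |↓⟩)/√2, so ⟨+x|ψ⟩ = (1) / (√2·√13).
P = |1|² / 26 = 1/26.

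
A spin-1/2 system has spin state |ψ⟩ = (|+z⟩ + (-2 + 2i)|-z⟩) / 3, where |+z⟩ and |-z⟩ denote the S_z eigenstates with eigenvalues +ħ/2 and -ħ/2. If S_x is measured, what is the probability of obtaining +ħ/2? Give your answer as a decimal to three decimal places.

0.278

|+x⟩ = (|+z⟩ + |-z⟩)/√2, so ⟨+x|ψ⟩ = (-1 + 2i) / (√2·3).
P = |-1 + 2i|² / 18 = 5/18.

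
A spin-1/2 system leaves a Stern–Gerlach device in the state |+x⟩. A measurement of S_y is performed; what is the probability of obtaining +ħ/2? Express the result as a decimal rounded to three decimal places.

0.500

In the S_z basis, |+x⟩ = (|↑⟩ + |↓⟩)/√2 and |+y⟩ = (|↑⟩ + i|↓⟩)/√2.
|⟨+y|+x⟩|² = 1/2.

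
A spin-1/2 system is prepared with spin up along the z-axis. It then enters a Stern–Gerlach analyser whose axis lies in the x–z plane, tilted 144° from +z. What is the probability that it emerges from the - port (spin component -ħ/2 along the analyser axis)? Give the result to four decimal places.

For spin-½, the probability of finding spin-up along an axis at angle θ to the initial spin direction is cos²(θ/2); spin-down is sin²(θ/2).
θ = 144°, so P = sin²(72°) ≈ 0.9045.

0.9045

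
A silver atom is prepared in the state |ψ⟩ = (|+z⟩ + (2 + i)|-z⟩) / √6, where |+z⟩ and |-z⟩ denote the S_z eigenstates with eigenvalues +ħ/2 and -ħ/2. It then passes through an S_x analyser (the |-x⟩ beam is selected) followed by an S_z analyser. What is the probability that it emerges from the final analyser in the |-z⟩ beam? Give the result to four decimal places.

0.0833

First analyser (S_x): P(|-x⟩) = |⟨-x|ψ⟩|² = 2/12.
After stage 1 the state is |-x⟩; P(|-z⟩) = |⟨-z|-x⟩|² = 1/2.
Joint probability = 2/12 × 1/2 = 0.0833.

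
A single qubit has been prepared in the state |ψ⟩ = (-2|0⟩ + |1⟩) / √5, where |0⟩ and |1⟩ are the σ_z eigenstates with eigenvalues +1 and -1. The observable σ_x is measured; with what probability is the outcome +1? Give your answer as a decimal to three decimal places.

0.100

|+x⟩ = (|0⟩ + |1⟩)/√2, so ⟨+x|ψ⟩ = (-1) / (√2·√5).
P = |-1|² / 10 = 1/10.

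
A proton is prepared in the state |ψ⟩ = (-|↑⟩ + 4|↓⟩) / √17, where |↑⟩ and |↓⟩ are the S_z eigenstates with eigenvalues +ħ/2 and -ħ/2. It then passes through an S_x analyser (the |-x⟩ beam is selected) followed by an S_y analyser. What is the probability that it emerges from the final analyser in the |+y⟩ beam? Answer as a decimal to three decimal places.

0.368

First analyser (S_x): P(|-x⟩) = |⟨-x|ψ⟩|² = 25/34.
After stage 1 the state is |-x⟩; P(|+y⟩) = |⟨+y|-x⟩|² = 1/2.
Joint probability = 25/34 × 1/2 = 0.368.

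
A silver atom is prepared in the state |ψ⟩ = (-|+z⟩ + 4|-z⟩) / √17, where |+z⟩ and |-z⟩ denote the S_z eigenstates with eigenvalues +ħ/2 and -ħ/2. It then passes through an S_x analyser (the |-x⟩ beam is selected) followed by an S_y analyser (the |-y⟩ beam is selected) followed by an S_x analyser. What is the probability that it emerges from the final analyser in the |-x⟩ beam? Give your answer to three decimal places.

First analyser (S_x): P(|-x⟩) = |⟨-x|ψ⟩|² = 25/34.
After stage 1 the state is |-x⟩; P(|-y⟩) = |⟨-y|-x⟩|² = 1/2.
After stage 2 the state is |-y⟩; P(|-x⟩) = |⟨-x|-y⟩|² = 1/2.
Joint probability = 25/34 × 1/2 × 1/2 = 0.184.

0.184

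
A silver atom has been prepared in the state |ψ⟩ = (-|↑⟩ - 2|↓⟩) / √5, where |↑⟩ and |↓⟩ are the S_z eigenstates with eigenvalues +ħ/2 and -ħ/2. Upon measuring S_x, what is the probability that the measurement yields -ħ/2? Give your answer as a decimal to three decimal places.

0.100

|-x⟩ = (|↑⟩ - |↓⟩)/√2, so ⟨-x|ψ⟩ = (1) / (√2·√5).
P = |1|² / 10 = 1/10.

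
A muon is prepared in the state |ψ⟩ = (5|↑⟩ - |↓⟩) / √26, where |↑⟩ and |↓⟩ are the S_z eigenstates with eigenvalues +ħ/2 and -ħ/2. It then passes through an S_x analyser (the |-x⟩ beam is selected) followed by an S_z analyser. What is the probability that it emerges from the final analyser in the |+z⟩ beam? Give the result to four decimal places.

0.3462

First analyser (S_x): P(|-x⟩) = |⟨-x|ψ⟩|² = 36/52.
After stage 1 the state is |-x⟩; P(|+z⟩) = |⟨+z|-x⟩|² = 1/2.
Joint probability = 36/52 × 1/2 = 0.3462.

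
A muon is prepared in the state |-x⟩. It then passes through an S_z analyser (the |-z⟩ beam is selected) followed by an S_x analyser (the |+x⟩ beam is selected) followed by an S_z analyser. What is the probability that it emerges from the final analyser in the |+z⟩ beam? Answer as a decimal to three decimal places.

0.125

First analyser (S_z): from |-x⟩, P(|-z⟩) = 1/2.
After stage 1 the state is |-z⟩; P(|+x⟩) = |⟨+x|-z⟩|² = 1/2.
After stage 2 the state is |+x⟩; P(|+z⟩) = |⟨+z|+x⟩|² = 1/2.
Joint probability = 1/2 × 1/2 × 1/2 = 0.125.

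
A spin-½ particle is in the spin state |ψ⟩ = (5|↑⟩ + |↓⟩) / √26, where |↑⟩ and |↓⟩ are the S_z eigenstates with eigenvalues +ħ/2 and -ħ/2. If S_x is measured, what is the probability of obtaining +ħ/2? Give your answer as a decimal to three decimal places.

|+x⟩ = (|↑⟩ + |↓⟩)/√2, so ⟨+x|ψ⟩ = (6) / (√2·√26).
P = |6|² / 52 = 36/52.

0.692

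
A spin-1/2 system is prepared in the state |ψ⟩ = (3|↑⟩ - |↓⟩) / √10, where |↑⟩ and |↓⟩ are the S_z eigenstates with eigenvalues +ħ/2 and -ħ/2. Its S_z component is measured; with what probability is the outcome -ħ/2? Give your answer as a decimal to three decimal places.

The -ħ/2 outcome corresponds to |↓⟩. Its amplitude in |ψ⟩ is -1/√10.
P = |-1|² / 10 = 1/10.

0.100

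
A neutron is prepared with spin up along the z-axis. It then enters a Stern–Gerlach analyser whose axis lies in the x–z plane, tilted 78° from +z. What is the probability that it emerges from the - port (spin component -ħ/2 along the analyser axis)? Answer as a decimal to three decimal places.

0.396

For spin-½, the probability of finding spin-up along an axis at angle θ to the initial spin direction is cos²(θ/2); spin-down is sin²(θ/2).
θ = 78°, so P = sin²(39°) ≈ 0.396.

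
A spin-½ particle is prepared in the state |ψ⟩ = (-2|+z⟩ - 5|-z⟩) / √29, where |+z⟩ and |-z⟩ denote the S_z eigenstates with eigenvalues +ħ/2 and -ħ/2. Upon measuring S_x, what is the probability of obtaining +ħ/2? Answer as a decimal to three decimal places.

|+x⟩ = (|+z⟩ + |-z⟩)/√2, so ⟨+x|ψ⟩ = (-7) / (√2·√29).
P = |-7|² / 58 = 49/58.

0.845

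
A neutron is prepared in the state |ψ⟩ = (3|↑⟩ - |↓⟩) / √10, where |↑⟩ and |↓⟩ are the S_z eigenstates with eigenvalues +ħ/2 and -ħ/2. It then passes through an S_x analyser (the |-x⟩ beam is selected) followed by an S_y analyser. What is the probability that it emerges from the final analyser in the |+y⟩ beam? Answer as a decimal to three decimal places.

0.400

First analyser (S_x): P(|-x⟩) = |⟨-x|ψ⟩|² = 16/20.
After stage 1 the state is |-x⟩; P(|+y⟩) = |⟨+y|-x⟩|² = 1/2.
Joint probability = 16/20 × 1/2 = 0.400.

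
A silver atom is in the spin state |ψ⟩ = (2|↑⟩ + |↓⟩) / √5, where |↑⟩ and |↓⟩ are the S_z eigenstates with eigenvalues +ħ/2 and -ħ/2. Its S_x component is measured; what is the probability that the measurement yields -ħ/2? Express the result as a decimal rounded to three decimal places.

|-x⟩ = (|↑⟩ - |↓⟩)/√2, so ⟨-x|ψ⟩ = (1) / (√2·√5).
P = |1|² / 10 = 1/10.

0.100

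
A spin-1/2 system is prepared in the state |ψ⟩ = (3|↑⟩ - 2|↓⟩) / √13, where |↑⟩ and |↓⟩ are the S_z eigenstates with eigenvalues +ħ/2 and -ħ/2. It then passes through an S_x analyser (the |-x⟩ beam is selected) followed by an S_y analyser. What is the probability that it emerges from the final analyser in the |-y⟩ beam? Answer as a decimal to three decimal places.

First analyser (S_x): P(|-x⟩) = |⟨-x|ψ⟩|² = 25/26.
After stage 1 the state is |-x⟩; P(|-y⟩) = |⟨-y|-x⟩|² = 1/2.
Joint probability = 25/26 × 1/2 = 0.481.

0.481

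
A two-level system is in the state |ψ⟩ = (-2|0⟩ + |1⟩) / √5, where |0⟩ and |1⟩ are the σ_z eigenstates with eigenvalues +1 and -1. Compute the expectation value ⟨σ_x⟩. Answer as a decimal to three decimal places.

-0.800

⟨σ_x⟩ = 2 Re(a* b)/(|a|²+|b|²) with a = -2, b = 1.
a* b = -2, so ⟨σ_x⟩ = -4/5.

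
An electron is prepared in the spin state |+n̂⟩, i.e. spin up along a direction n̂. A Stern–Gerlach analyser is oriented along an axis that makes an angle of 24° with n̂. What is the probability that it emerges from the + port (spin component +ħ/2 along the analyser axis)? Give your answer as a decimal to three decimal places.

0.957

For spin-½, the probability of finding spin-up along an axis at angle θ to the initial spin direction is cos²(θ/2); spin-down is sin²(θ/2).
θ = 24°, so P = cos²(12°) ≈ 0.957.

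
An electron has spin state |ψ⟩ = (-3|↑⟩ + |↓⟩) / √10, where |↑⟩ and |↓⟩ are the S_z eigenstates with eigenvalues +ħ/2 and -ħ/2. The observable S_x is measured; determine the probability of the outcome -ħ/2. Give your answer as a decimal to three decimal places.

|-x⟩ = (|↑⟩ - |↓⟩)/√2, so ⟨-x|ψ⟩ = (-4) / (√2·√10).
P = |-4|² / 20 = 16/20.

0.800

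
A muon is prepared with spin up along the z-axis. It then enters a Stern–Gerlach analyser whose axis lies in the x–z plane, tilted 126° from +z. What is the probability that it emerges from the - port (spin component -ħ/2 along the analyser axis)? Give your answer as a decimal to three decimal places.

0.794

For spin-½, the probability of finding spin-up along an axis at angle θ to the initial spin direction is cos²(θ/2); spin-down is sin²(θ/2).
θ = 126°, so P = sin²(63°) ≈ 0.794.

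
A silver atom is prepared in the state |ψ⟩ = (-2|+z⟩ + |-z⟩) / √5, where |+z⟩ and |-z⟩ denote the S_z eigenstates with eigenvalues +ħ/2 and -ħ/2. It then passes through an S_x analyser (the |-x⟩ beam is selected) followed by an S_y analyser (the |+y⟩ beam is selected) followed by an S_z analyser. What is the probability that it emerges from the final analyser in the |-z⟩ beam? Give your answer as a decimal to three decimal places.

First analyser (S_x): P(|-x⟩) = |⟨-x|ψ⟩|² = 9/10.
After stage 1 the state is |-x⟩; P(|+y⟩) = |⟨+y|-x⟩|² = 1/2.
After stage 2 the state is |+y⟩; P(|-z⟩) = |⟨-z|+y⟩|² = 1/2.
Joint probability = 9/10 × 1/2 × 1/2 = 0.225.

0.225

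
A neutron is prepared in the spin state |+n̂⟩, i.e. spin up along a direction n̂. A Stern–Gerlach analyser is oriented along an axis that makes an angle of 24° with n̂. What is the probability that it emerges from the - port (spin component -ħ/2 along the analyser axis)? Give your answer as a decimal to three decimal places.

For spin-½, the probability of finding spin-up along an axis at angle θ to the initial spin direction is cos²(θ/2); spin-down is sin²(θ/2).
θ = 24°, so P = sin²(12°) ≈ 0.043.

0.043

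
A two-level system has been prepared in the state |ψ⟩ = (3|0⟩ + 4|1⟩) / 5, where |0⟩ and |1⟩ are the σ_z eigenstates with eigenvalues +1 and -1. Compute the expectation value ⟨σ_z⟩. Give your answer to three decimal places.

⟨σ_z⟩ = |a|² - |b|² divided by |a|²+|b|², with a, b the |0⟩, |1⟩ amplitudes.
= (9 - 16)/25 = -7/25.

-0.280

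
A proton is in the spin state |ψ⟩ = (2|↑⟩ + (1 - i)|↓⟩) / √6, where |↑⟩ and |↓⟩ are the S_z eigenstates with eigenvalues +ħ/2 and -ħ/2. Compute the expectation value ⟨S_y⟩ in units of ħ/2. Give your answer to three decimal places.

-0.667

⟨σ_y⟩ = 2 Im(a* b)/(|a|²+|b|²) with a = 2, b = (1 - i).
a* b = (2 - 2i), so ⟨σ_y⟩ = -4/6.
⟨S_y⟩ = (ħ/2)·⟨σ_y⟩.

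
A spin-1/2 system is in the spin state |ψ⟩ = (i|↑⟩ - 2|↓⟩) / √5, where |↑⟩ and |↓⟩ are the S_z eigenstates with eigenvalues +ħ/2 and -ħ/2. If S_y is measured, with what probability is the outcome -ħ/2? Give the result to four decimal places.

|-y⟩ = (|↑⟩ - i|↓⟩)/√2, so ⟨-y|ψ⟩ = (-i) / (√2·√5).
P = |-i|² / 10 = 1/10.

0.1000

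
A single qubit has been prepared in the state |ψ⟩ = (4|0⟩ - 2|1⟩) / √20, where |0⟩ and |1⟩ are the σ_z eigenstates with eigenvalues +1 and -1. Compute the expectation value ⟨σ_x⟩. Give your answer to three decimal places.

-0.800

⟨σ_x⟩ = 2 Re(a* b)/(|a|²+|b|²) with a = 4, b = -2.
a* b = -8, so ⟨σ_x⟩ = -16/20.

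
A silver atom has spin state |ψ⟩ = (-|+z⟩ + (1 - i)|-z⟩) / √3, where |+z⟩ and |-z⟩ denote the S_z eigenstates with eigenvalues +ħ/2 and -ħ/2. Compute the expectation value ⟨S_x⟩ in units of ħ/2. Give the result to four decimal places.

-0.6667

⟨σ_x⟩ = 2 Re(a* b)/(|a|²+|b|²) with a = -1, b = (1 - i).
a* b = (-1 + i), so ⟨σ_x⟩ = -2/3.
⟨S_x⟩ = (ħ/2)·⟨σ_x⟩.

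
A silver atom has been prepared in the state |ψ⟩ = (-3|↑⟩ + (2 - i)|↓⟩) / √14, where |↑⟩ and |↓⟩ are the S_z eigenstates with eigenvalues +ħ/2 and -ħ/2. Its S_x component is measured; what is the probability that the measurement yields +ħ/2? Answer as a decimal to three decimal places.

|+x⟩ = (|↑⟩ + |↓⟩)/√2, so ⟨+x|ψ⟩ = (-1 - i) / (√2·√14).
P = |-1 - i|² / 28 = 2/28.

0.071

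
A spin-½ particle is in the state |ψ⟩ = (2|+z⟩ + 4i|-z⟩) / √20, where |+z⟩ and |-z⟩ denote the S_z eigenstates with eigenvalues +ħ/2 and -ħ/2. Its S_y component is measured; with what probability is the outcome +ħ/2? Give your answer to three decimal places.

0.900

|+y⟩ = (|+z⟩ + i|-z⟩)/√2, so ⟨+y|ψ⟩ = (6) / (√2·√20).
P = |6|² / 40 = 36/40.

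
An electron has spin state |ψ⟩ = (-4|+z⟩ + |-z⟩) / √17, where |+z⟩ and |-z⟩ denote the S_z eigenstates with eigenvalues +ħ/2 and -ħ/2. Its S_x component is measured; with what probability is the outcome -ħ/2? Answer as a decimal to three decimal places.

|-x⟩ = (|+z⟩ - |-z⟩)/√2, so ⟨-x|ψ⟩ = (-5) / (√2·√17).
P = |-5|² / 34 = 25/34.

0.735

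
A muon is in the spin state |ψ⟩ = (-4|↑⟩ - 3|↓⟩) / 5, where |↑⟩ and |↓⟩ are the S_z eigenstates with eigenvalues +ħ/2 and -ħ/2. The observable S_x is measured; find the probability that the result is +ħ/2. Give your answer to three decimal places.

|+x⟩ = (|↑⟩ + |↓⟩)/√2, so ⟨+x|ψ⟩ = (-7) / (√2·5).
P = |-7|² / 50 = 49/50.

0.980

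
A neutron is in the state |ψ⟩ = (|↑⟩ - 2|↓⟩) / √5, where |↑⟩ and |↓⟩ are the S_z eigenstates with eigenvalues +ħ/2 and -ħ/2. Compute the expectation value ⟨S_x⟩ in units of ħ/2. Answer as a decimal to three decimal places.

-0.800

⟨σ_x⟩ = 2 Re(a* b)/(|a|²+|b|²) with a = 1, b = -2.
a* b = -2, so ⟨σ_x⟩ = -4/5.
⟨S_x⟩ = (ħ/2)·⟨σ_x⟩.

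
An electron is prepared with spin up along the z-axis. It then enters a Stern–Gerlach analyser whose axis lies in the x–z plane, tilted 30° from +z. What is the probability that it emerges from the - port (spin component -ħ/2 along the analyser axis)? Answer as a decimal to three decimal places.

For spin-½, the probability of finding spin-up along an axis at angle θ to the initial spin direction is cos²(θ/2); spin-down is sin²(θ/2).
θ = 30°, so P = sin²(15°) ≈ 0.067.

0.067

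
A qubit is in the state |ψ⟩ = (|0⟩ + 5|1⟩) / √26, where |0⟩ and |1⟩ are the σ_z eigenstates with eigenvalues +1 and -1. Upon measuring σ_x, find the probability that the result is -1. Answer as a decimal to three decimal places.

|-x⟩ = (|0⟩ - |1⟩)/√2, so ⟨-x|ψ⟩ = (-4) / (√2·√26).
P = |-4|² / 52 = 16/52.

0.308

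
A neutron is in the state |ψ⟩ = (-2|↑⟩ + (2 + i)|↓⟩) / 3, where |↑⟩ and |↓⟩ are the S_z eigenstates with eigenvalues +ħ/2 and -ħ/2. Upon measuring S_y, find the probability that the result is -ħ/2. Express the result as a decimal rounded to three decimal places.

|-y⟩ = (|↑⟩ - i|↓⟩)/√2, so ⟨-y|ψ⟩ = (-3 + 2i) / (√2·3).
P = |-3 + 2i|² / 18 = 13/18.

0.722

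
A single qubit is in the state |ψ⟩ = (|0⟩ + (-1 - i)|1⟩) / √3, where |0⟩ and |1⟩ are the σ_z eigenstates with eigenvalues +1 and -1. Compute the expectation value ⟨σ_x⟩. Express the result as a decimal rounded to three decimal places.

⟨σ_x⟩ = 2 Re(a* b)/(|a|²+|b|²) with a = 1, b = (-1 - i).
a* b = (-1 - i), so ⟨σ_x⟩ = -2/3.

-0.667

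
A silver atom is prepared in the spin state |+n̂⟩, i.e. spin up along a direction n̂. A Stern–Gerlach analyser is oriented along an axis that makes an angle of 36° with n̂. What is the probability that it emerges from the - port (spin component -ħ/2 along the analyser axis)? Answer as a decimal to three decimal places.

For spin-½, the probability of finding spin-up along an axis at angle θ to the initial spin direction is cos²(θ/2); spin-down is sin²(θ/2).
θ = 36°, so P = sin²(18°) ≈ 0.095.

0.095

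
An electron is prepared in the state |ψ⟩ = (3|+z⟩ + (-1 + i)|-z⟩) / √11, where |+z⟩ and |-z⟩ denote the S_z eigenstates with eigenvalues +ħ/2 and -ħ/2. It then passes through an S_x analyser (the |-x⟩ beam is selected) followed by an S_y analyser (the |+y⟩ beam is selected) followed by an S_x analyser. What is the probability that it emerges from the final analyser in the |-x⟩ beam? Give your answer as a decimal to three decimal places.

First analyser (S_x): P(|-x⟩) = |⟨-x|ψ⟩|² = 17/22.
After stage 1 the state is |-x⟩; P(|+y⟩) = |⟨+y|-x⟩|² = 1/2.
After stage 2 the state is |+y⟩; P(|-x⟩) = |⟨-x|+y⟩|² = 1/2.
Joint probability = 17/22 × 1/2 × 1/2 = 0.193.

0.193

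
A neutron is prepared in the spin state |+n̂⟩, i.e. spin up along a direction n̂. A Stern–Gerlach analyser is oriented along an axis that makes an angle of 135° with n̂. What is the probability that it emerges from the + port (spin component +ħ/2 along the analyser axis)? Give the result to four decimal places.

For spin-½, the probability of finding spin-up along an axis at angle θ to the initial spin direction is cos²(θ/2); spin-down is sin²(θ/2).
θ = 135°, so P = cos²(67.5°) ≈ 0.1464.

0.1464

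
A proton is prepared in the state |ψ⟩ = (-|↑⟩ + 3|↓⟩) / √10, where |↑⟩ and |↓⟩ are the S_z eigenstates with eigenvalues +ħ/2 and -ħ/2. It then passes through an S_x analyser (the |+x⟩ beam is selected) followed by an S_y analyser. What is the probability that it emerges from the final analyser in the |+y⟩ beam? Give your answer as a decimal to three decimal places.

0.100

First analyser (S_x): P(|+x⟩) = |⟨+x|ψ⟩|² = 4/20.
After stage 1 the state is |+x⟩; P(|+y⟩) = |⟨+y|+x⟩|² = 1/2.
Joint probability = 4/20 × 1/2 = 0.100.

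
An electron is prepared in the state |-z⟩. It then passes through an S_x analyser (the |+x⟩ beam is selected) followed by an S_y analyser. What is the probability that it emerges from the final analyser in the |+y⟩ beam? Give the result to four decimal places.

0.2500

First analyser (S_x): from |-z⟩, P(|+x⟩) = 1/2.
After stage 1 the state is |+x⟩; P(|+y⟩) = |⟨+y|+x⟩|² = 1/2.
Joint probability = 1/2 × 1/2 = 0.2500.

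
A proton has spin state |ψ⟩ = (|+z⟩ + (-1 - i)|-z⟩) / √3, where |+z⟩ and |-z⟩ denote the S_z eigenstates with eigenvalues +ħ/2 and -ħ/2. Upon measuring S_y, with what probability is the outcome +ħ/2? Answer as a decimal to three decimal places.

0.167

|+y⟩ = (|+z⟩ + i|-z⟩)/√2, so ⟨+y|ψ⟩ = (i) / (√2·√3).
P = |i|² / 6 = 1/6.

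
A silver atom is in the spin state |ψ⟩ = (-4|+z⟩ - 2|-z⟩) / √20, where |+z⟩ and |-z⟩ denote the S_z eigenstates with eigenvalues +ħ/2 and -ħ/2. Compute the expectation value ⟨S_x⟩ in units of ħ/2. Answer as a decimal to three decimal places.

0.800

⟨σ_x⟩ = 2 Re(a* b)/(|a|²+|b|²) with a = -4, b = -2.
a* b = 8, so ⟨σ_x⟩ = 16/20.
⟨S_x⟩ = (ħ/2)·⟨σ_x⟩.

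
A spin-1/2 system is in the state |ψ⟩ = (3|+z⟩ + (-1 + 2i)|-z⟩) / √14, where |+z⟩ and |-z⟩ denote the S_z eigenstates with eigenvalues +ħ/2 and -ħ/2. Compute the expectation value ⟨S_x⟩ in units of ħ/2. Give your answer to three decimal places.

-0.429

⟨σ_x⟩ = 2 Re(a* b)/(|a|²+|b|²) with a = 3, b = (-1 + 2i).
a* b = (-3 + 6i), so ⟨σ_x⟩ = -6/14.
⟨S_x⟩ = (ħ/2)·⟨σ_x⟩.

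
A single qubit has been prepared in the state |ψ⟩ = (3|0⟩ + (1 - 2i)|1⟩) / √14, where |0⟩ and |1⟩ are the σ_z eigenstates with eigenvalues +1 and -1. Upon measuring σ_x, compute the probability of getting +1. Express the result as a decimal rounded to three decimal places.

|+x⟩ = (|0⟩ + |1⟩)/√2, so ⟨+x|ψ⟩ = (4 - 2i) / (√2·√14).
P = |4 - 2i|² / 28 = 20/28.

0.714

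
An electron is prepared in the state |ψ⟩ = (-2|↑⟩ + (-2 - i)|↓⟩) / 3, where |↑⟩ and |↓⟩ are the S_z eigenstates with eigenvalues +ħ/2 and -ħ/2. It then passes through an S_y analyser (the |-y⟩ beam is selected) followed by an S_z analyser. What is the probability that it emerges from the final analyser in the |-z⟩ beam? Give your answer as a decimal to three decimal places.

First analyser (S_y): P(|-y⟩) = |⟨-y|ψ⟩|² = 5/18.
After stage 1 the state is |-y⟩; P(|-z⟩) = |⟨-z|-y⟩|² = 1/2.
Joint probability = 5/18 × 1/2 = 0.139.

0.139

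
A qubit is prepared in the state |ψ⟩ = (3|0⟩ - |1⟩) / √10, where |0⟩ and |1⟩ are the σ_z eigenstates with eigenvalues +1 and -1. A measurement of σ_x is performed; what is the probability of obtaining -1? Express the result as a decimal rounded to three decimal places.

|-x⟩ = (|0⟩ - |1⟩)/√2, so ⟨-x|ψ⟩ = (4) / (√2·√10).
P = |4|² / 20 = 16/20.

0.800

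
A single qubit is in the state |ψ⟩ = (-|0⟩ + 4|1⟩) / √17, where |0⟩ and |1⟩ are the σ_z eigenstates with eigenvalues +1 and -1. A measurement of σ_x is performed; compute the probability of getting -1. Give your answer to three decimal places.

0.735

|-x⟩ = (|0⟩ - |1⟩)/√2, so ⟨-x|ψ⟩ = (-5) / (√2·√17).
P = |-5|² / 34 = 25/34.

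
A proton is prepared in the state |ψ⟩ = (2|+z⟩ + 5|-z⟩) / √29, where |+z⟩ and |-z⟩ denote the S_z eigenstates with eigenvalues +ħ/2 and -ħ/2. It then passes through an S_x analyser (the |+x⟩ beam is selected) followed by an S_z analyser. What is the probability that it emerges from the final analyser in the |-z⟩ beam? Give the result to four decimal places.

0.4224

First analyser (S_x): P(|+x⟩) = |⟨+x|ψ⟩|² = 49/58.
After stage 1 the state is |+x⟩; P(|-z⟩) = |⟨-z|+x⟩|² = 1/2.
Joint probability = 49/58 × 1/2 = 0.4224.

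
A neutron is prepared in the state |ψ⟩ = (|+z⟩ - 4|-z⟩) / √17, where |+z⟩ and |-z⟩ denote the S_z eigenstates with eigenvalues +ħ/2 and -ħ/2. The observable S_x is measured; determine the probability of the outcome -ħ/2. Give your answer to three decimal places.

0.735

|-x⟩ = (|+z⟩ - |-z⟩)/√2, so ⟨-x|ψ⟩ = (5) / (√2·√17).
P = |5|² / 34 = 25/34.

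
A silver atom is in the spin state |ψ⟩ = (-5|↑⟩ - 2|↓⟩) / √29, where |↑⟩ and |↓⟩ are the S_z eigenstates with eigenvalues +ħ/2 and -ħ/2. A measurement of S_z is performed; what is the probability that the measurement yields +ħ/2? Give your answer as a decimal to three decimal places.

0.862

The +ħ/2 outcome corresponds to |↑⟩. Its amplitude in |ψ⟩ is -5/√29.
P = |-5|² / 29 = 25/29.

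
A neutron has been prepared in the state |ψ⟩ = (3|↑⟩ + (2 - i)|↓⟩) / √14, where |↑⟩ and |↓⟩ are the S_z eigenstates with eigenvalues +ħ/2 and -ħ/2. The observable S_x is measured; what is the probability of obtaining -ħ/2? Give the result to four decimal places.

|-x⟩ = (|↑⟩ - |↓⟩)/√2, so ⟨-x|ψ⟩ = (1 + i) / (√2·√14).
P = |1 + i|² / 28 = 2/28.

0.0714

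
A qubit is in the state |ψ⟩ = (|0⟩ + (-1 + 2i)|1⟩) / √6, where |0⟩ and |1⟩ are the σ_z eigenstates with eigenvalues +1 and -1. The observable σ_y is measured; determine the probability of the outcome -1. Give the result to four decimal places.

0.1667

|-y⟩ = (|0⟩ - i|1⟩)/√2, so ⟨-y|ψ⟩ = (-1 - i) / (√2·√6).
P = |-1 - i|² / 12 = 2/12.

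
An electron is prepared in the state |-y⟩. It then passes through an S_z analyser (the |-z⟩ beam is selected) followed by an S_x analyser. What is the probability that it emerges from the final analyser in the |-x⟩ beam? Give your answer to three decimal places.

0.250

First analyser (S_z): from |-y⟩, P(|-z⟩) = 1/2.
After stage 1 the state is |-z⟩; P(|-x⟩) = |⟨-x|-z⟩|² = 1/2.
Joint probability = 1/2 × 1/2 = 0.250.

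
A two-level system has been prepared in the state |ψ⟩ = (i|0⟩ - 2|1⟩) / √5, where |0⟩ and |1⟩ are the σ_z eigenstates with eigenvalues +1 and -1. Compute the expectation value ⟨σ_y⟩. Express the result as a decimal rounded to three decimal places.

⟨σ_y⟩ = 2 Im(a* b)/(|a|²+|b|²) with a = i, b = -2.
a* b = 2i, so ⟨σ_y⟩ = 4/5.

0.800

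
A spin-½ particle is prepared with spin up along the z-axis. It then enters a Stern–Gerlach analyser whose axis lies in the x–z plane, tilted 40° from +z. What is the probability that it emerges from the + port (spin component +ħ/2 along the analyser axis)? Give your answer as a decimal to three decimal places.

0.883

For spin-½, the probability of finding spin-up along an axis at angle θ to the initial spin direction is cos²(θ/2); spin-down is sin²(θ/2).
θ = 40°, so P = cos²(20°) ≈ 0.883.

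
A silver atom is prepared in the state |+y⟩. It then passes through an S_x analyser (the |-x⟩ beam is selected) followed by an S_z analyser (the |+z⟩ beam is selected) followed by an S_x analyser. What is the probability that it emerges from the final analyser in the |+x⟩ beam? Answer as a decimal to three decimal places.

0.125

First analyser (S_x): from |+y⟩, P(|-x⟩) = 1/2.
After stage 1 the state is |-x⟩; P(|+z⟩) = |⟨+z|-x⟩|² = 1/2.
After stage 2 the state is |+z⟩; P(|+x⟩) = |⟨+x|+z⟩|² = 1/2.
Joint probability = 1/2 × 1/2 × 1/2 = 0.125.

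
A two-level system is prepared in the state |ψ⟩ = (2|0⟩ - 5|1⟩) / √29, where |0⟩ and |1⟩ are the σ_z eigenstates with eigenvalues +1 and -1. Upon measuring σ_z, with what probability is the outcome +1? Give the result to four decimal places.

The +1 outcome corresponds to |0⟩. Its amplitude in |ψ⟩ is 2/√29.
P = |2|² / 29 = 4/29.

0.1379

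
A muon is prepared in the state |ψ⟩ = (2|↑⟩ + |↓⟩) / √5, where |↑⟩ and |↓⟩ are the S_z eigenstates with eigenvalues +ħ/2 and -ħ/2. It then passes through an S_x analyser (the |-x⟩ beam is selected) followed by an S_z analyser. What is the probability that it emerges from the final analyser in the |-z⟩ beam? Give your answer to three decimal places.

0.050

First analyser (S_x): P(|-x⟩) = |⟨-x|ψ⟩|² = 1/10.
After stage 1 the state is |-x⟩; P(|-z⟩) = |⟨-z|-x⟩|² = 1/2.
Joint probability = 1/10 × 1/2 = 0.050.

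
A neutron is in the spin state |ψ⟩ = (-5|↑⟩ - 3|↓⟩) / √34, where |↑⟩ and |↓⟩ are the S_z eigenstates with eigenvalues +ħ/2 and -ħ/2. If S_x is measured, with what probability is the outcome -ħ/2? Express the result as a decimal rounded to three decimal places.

0.059

|-x⟩ = (|↑⟩ - |↓⟩)/√2, so ⟨-x|ψ⟩ = (-2) / (√2·√34).
P = |-2|² / 68 = 4/68.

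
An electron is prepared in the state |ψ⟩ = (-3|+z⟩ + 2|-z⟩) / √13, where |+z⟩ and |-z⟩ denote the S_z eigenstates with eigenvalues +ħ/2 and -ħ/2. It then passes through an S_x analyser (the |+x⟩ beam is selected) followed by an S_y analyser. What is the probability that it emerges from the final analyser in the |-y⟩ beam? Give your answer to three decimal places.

First analyser (S_x): P(|+x⟩) = |⟨+x|ψ⟩|² = 1/26.
After stage 1 the state is |+x⟩; P(|-y⟩) = |⟨-y|+x⟩|² = 1/2.
Joint probability = 1/26 × 1/2 = 0.019.

0.019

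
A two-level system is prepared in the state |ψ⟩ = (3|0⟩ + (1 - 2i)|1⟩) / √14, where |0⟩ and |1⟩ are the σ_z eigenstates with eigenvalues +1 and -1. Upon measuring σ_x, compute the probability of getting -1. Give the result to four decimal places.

|-x⟩ = (|0⟩ - |1⟩)/√2, so ⟨-x|ψ⟩ = (2 + 2i) / (√2·√14).
P = |2 + 2i|² / 28 = 8/28.

0.2857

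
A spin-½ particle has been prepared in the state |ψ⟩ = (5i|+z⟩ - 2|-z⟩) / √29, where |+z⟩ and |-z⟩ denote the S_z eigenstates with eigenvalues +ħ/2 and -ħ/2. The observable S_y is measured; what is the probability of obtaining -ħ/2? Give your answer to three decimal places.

|-y⟩ = (|+z⟩ - i|-z⟩)/√2, so ⟨-y|ψ⟩ = (3i) / (√2·√29).
P = |3i|² / 58 = 9/58.

0.155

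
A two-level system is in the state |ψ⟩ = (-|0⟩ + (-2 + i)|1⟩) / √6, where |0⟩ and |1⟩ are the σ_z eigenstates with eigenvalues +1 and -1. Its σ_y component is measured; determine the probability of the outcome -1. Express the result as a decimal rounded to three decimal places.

0.667

|-y⟩ = (|0⟩ - i|1⟩)/√2, so ⟨-y|ψ⟩ = (-2 - 2i) / (√2·√6).
P = |-2 - 2i|² / 12 = 8/12.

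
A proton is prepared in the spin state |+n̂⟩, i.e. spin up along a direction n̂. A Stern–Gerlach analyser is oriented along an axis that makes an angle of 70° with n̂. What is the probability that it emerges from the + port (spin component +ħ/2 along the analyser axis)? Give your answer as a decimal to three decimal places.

0.671

For spin-½, the probability of finding spin-up along an axis at angle θ to the initial spin direction is cos²(θ/2); spin-down is sin²(θ/2).
θ = 70°, so P = cos²(35°) ≈ 0.671.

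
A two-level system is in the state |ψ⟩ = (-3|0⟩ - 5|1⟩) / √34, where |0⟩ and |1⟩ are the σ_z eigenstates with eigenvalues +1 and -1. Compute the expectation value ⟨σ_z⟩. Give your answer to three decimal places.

⟨σ_z⟩ = |a|² - |b|² divided by |a|²+|b|², with a, b the |0⟩, |1⟩ amplitudes.
= (9 - 25)/34 = -16/34.

-0.471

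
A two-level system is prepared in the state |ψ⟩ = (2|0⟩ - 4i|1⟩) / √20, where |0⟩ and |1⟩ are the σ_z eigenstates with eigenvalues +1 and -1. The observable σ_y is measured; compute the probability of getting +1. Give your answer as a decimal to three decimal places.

0.100

|+y⟩ = (|0⟩ + i|1⟩)/√2, so ⟨+y|ψ⟩ = (-2) / (√2·√20).
P = |-2|² / 40 = 4/40.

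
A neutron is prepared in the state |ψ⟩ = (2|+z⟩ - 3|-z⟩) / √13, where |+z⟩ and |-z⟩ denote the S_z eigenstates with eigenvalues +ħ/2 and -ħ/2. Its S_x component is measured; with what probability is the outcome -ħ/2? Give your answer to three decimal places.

0.962

|-x⟩ = (|+z⟩ - |-z⟩)/√2, so ⟨-x|ψ⟩ = (5) / (√2·√13).
P = |5|² / 26 = 25/26.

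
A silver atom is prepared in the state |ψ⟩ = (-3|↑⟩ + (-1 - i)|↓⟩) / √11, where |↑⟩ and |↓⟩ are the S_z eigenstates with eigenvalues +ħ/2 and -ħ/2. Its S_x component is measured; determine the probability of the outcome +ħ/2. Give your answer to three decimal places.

|+x⟩ = (|↑⟩ + |↓⟩)/√2, so ⟨+x|ψ⟩ = (-4 - i) / (√2·√11).
P = |-4 - i|² / 22 = 17/22.

0.773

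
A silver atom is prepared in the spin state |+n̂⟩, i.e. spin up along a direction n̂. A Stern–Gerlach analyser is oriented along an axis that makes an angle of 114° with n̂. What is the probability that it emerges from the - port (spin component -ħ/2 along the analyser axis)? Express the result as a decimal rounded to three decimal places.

For spin-½, the probability of finding spin-up along an axis at angle θ to the initial spin direction is cos²(θ/2); spin-down is sin²(θ/2).
θ = 114°, so P = sin²(57°) ≈ 0.703.

0.703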